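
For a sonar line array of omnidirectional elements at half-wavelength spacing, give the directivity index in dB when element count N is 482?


26.83 dB


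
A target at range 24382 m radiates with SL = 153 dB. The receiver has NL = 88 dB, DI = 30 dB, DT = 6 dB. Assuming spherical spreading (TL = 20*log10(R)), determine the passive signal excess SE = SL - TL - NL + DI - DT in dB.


1.26 dB


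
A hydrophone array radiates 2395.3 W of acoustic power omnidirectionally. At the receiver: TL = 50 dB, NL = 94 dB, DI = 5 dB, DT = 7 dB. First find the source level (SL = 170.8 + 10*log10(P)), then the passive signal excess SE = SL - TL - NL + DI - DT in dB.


Step 1: SL = 170.8 + 10*log10(2395.3) = 204.59 dB
Step 2: SE = SL - TL - NL + DI - DT = 204.59 - 50 - 94 + 5 - 7 = 58.59

58.59 dB


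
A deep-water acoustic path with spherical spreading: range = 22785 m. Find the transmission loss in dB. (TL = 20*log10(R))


TL = 20*log10(22785) = 87.15

87.15 dB


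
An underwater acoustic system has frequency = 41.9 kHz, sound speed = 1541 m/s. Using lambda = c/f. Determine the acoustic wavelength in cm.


3.68 cm


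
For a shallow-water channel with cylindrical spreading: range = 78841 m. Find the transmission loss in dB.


TL = 10*log10(78841) = 48.97

48.97 dB


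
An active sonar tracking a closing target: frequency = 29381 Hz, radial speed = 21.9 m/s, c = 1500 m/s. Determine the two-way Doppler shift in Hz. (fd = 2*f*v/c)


fd = 2*f*v/c = 2 * 29381 * 21.9 / 1500 = 857.93

857.93 Hz


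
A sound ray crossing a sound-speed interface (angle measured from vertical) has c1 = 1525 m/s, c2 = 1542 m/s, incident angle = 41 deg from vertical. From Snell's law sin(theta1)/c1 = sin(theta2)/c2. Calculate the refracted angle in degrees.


sin(theta2) = (c2/c1)*sin(theta1) = (1542/1525)*sin(41 deg) = 0.66337
theta2 = arcsin(0.66337) = 41.56

41.56 deg


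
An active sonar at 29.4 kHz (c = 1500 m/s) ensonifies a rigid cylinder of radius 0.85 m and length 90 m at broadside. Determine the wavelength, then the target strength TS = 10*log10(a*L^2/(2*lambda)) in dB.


Step 1: lambda = c/f = 1500/29400 = 0.05102 m
Step 2: TS = 10*log10(a*L^2/(2*lambda)) = 10*log10(0.85*90^2/(2*0.05102)) = 48.29

48.29 dB


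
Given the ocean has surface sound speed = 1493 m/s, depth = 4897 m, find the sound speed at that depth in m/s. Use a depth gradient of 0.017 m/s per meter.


1576.249 m/s


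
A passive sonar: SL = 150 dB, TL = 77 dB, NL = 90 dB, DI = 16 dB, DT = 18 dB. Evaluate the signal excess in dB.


SE = SL - TL - NL + DI - DT = 150 - 77 - 90 + 16 - 18 = -19

-19 dB


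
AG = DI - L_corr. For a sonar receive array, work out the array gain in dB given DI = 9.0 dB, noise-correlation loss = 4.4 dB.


4.6 dB


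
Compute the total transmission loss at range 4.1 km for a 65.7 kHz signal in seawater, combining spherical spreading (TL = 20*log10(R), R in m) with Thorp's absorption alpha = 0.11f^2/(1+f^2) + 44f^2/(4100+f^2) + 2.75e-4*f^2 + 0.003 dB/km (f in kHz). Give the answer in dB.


170.11 dB


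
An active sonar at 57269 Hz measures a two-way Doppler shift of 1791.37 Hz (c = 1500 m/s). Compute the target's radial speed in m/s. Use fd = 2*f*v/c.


From fd = 2*f*v/c, v = c*fd/(2*f) = 1500 * 1791.37 / (2*57269) = 23.46

23.46 m/s


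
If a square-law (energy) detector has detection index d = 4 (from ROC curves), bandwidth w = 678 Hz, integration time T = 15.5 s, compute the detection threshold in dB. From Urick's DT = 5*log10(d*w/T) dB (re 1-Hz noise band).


DT = 5*log10(d*w/T) = 5*log10(4 * 678 / 15.5) = 5*log10(174.97) = 11.21

11.21 dB


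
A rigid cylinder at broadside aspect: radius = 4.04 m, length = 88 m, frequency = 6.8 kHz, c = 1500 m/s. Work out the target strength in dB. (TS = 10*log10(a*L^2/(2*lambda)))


lambda = 1500/6800 = 0.22059 m
TS = 10*log10(4.04*88^2/(2*0.22059)) = 48.51

48.51 dB


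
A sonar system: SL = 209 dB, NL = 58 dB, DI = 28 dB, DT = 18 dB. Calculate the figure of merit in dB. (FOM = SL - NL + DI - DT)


161 dB


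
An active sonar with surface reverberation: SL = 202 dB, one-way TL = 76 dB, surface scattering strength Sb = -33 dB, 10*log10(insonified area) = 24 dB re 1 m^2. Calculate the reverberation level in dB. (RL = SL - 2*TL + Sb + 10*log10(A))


41 dB


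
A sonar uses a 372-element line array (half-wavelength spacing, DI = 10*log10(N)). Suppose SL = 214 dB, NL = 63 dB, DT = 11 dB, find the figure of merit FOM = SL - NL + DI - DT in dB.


Step 1: DI = 10*log10(372) = 25.71 dB
Step 2: FOM = SL - NL + DI - DT = 214 - 63 + 25.71 - 11 = 165.71

165.71 dB


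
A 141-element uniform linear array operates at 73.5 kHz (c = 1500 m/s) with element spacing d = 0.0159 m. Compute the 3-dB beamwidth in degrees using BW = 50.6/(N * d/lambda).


Step 1: lambda = 1500/73500 = 0.02041 m
Step 2: d/lambda = 0.0159/0.02041 = 0.779
Step 3: BW = 50.6/(N * d/lambda) = 50.6/(141 * 0.779) = 0.46

0.46 deg


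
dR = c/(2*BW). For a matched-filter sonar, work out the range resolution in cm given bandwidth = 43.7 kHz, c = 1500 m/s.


dR = c/(2*BW) = 1500 / (2 * 43.7e3) = 0.0172 m = 1.72 cm

1.72 cm


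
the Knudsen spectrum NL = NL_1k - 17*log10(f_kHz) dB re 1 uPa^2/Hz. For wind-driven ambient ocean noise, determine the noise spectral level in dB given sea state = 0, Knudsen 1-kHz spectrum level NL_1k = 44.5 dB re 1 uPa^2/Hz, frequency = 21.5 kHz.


NL = NL_1k - 17*log10(f_kHz) = 44.5 - 17*log10(21.5) = 44.5 - (22.65) = 21.85

21.85 dB


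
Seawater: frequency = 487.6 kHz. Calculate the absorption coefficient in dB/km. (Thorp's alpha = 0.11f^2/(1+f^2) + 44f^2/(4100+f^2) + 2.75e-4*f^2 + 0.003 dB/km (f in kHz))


f^2 = 237753.76
alpha = 0.11*237753.76/(1+237753.76) + 44*237753.76/(4100+237753.76) + 2.75e-4*237753.76 + 0.003 = 108.749

108.749 dB/km


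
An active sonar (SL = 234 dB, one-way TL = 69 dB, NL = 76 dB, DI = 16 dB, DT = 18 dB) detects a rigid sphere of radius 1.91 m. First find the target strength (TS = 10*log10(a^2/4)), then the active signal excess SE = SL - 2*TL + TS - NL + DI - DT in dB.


Step 1: TS = 10*log10(1.91^2/4) = -0.4 dB
Step 2: SE = SL - 2*TL + TS - NL + DI - DT = 234 - 2*69 + (-0.4) - 76 + 16 - 18 = 17.6

17.6 dB


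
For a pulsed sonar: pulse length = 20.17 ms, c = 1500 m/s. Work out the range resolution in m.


dR = c*tau/2 = 1500 * 20.17e-3 / 2 = 15.1275

15.1275 m


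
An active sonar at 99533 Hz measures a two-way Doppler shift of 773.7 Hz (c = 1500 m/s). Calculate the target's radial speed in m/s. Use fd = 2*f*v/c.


From fd = 2*f*v/c, v = c*fd/(2*f) = 1500 * 773.7 / (2*99533) = 5.83

5.83 m/s


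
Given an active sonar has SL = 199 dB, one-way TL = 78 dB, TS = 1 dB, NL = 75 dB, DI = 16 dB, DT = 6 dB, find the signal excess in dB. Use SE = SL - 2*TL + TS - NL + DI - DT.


SE = SL - 2*TL + TS - NL + DI - DT = 199 - 2*78 + (1) - 75 + 16 - 6 = -21

-21 dB


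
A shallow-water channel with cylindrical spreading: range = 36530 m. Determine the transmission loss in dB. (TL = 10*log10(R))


45.63 dB


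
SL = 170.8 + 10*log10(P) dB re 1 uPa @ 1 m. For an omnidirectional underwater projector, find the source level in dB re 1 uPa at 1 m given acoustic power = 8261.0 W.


209.97 dB


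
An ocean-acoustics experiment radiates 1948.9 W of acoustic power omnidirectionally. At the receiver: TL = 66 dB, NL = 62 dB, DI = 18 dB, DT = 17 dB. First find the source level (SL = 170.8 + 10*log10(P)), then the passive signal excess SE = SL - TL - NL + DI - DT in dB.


Step 1: SL = 170.8 + 10*log10(1948.9) = 203.7 dB
Step 2: SE = SL - TL - NL + DI - DT = 203.7 - 66 - 62 + 18 - 17 = 76.7

76.7 dB


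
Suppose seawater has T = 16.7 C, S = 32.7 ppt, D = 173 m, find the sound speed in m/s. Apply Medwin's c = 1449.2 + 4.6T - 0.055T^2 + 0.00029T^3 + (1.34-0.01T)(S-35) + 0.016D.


c = 1449.2 + 4.6*16.7 - 0.055*16.7^2 + 0.00029*16.7^3 + (1.34 - 0.01*16.7)*(32.7 - 35) + 0.016*173 = 1512.1

1512.1 m/s


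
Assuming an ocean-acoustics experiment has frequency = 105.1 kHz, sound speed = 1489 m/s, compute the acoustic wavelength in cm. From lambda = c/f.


lambda = c/f = 1489 / 105100 = 0.0142 m = 1.42 cm

1.42 cm


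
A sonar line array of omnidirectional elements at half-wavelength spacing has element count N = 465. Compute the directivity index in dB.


DI = 10*log10(465) = 26.67

26.67 dB


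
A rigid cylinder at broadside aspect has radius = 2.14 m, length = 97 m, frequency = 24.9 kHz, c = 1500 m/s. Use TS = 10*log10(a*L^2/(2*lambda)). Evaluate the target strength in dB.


lambda = 1500/24900 = 0.06024 m
TS = 10*log10(2.14*97^2/(2*0.06024)) = 52.23

52.23 dB


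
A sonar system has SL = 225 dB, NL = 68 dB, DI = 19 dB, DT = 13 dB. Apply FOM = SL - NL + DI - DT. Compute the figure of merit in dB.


163 dB


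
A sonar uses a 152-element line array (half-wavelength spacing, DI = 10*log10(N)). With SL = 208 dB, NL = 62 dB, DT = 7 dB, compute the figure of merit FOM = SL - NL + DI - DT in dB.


160.82 dB


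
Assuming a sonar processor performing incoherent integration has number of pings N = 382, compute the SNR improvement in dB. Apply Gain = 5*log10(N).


Gain = 5*log10(382) = 12.91

12.91 dB


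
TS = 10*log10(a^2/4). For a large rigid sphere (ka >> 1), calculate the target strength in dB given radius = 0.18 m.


TS = 10*log10(0.18^2 / 4) = 10*log10(0.0081) = -20.92

-20.92 dB


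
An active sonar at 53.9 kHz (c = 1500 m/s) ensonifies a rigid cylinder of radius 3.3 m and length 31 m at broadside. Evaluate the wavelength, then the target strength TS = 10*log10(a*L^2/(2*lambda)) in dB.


Step 1: lambda = c/f = 1500/53900 = 0.02783 m
Step 2: TS = 10*log10(a*L^2/(2*lambda)) = 10*log10(3.3*31^2/(2*0.02783)) = 47.56

47.56 dB


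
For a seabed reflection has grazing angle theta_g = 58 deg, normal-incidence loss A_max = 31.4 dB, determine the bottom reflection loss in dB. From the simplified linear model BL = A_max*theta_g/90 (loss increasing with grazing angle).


20.24 dB


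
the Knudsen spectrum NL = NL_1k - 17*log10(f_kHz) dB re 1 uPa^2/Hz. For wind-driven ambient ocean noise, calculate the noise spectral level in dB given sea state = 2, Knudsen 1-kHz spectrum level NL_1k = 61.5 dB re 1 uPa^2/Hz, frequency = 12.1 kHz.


NL = NL_1k - 17*log10(f_kHz) = 61.5 - 17*log10(12.1) = 61.5 - (18.41) = 43.09

43.09 dB


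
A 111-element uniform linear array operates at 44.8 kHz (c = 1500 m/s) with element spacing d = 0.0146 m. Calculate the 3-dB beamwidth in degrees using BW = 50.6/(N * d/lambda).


1.05 deg


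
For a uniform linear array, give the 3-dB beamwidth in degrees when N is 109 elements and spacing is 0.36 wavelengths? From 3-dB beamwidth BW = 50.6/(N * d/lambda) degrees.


BW = 50.6 / (109 * 0.36) = 50.6 / 39.24 = 1.29

1.29 deg


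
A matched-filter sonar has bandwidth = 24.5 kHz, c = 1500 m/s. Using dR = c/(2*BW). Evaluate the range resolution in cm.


dR = c/(2*BW) = 1500 / (2 * 24.5e3) = 0.0306 m = 3.06 cm

3.06 cm


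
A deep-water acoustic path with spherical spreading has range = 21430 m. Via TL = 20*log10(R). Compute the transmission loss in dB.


TL = 20*log10(21430) = 86.62

86.62 dB


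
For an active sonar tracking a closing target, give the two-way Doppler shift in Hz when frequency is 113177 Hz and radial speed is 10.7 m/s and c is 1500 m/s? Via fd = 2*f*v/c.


1614.66 Hz


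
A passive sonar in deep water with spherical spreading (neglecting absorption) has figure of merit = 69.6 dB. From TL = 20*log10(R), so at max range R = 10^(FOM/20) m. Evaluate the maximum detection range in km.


At max range FOM = TL, so 20*log10(R) = 69.6
R = 10^(69.6/20) = 3019.95 m = 3.02 km

3.02 km


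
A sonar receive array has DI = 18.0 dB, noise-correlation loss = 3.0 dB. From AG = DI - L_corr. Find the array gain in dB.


15.0 dB


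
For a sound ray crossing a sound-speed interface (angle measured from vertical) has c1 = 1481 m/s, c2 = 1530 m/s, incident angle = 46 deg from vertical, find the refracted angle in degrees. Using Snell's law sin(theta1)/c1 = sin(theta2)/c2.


sin(theta2) = (c2/c1)*sin(theta1) = (1530/1481)*sin(46 deg) = 0.74314
theta2 = arcsin(0.74314) = 48.0

48.0 deg


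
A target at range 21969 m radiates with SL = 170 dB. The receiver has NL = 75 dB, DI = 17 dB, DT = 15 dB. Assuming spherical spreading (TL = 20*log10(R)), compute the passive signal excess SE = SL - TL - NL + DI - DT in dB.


Step 1: TL = 20*log10(21969) = 86.84 dB
Step 2: SE = 170 - 86.84 - 75 + 17 - 15 = 10.16

10.16 dB


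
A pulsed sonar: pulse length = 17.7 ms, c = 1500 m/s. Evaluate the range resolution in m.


dR = c*tau/2 = 1500 * 17.7e-3 / 2 = 13.275

13.275 m


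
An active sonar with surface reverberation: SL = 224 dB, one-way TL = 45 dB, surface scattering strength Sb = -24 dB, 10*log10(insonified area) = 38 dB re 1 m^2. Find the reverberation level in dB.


RL = SL - 2*TL + Sb + 10*log10(A) = 224 - 2*45 + (-24) + 38 = 148

148 dB


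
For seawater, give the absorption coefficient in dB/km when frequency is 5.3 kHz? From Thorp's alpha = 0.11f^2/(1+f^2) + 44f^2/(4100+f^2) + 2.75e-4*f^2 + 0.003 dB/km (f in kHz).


0.416 dB/km


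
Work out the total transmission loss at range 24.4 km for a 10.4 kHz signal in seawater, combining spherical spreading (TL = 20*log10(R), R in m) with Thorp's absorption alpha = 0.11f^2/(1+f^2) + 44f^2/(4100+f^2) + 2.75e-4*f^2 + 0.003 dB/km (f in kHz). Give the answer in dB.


Step 1 (Thorp): alpha = 0.11*108.16/(1+108.16) + 44*108.16/(4100+108.16) + 2.75e-4*108.16 + 0.003 = 1.2726 dB/km
Step 2: TL_spread = 20*log10(24400) = 87.75 dB
Step 3: TL_abs = alpha*R = 1.2726 * 24.4 = 31.05 dB
Step 4: TL_total = 87.75 + 31.05 = 118.8

118.8 dB


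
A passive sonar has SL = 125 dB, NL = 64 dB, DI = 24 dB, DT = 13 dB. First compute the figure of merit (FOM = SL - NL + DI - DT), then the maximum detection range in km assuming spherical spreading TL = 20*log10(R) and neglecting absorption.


Step 1: FOM = SL - NL + DI - DT = 125 - 64 + 24 - 13 = 72 dB
Step 2: at max range FOM = TL = 20*log10(R), so R = 10^(72/20) = 3981.07 m = 3.98 km

3.98 km


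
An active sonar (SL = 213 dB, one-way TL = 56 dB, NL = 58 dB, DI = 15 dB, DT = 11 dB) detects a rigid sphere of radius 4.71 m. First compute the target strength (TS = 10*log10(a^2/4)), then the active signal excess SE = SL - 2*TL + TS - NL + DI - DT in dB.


Step 1: TS = 10*log10(4.71^2/4) = 7.44 dB
Step 2: SE = SL - 2*TL + TS - NL + DI - DT = 213 - 2*56 + (7.44) - 58 + 15 - 11 = 54.44

54.44 dB


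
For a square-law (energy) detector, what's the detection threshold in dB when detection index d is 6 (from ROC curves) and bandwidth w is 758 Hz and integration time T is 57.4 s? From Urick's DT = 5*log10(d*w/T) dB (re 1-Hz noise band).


DT = 5*log10(d*w/T) = 5*log10(6 * 758 / 57.4) = 5*log10(79.23) = 9.49

9.49 dB


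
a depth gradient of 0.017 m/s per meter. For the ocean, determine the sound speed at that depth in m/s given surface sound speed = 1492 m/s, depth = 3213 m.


1546.621 m/s


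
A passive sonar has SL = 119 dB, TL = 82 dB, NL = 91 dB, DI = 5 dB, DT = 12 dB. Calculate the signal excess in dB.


SE = SL - TL - NL + DI - DT = 119 - 82 - 91 + 5 - 12 = -61

-61 dB


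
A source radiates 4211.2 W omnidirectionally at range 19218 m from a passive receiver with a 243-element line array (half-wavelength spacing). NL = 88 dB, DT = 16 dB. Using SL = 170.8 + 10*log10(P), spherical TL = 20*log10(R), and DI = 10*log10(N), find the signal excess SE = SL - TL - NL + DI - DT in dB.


Step 1: SL = 170.8 + 10*log10(4211.2) = 207.04 dB
Step 2: TL = 20*log10(19218) = 85.67 dB
Step 3: DI = 10*log10(243) = 23.86 dB
Step 4: SE = SL - TL - NL + DI - DT = 207.04 - 85.67 - 88 + 23.86 - 16 = 41.23

41.23 dB


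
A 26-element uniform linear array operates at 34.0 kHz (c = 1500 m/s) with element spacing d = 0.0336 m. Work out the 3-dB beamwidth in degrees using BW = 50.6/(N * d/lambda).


Step 1: lambda = 1500/34000 = 0.04412 m
Step 2: d/lambda = 0.0336/0.04412 = 0.7616
Step 3: BW = 50.6/(N * d/lambda) = 50.6/(26 * 0.7616) = 2.56

2.56 deg


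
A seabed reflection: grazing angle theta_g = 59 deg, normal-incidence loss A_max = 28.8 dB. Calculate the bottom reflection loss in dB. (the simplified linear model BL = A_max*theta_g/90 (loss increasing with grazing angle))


BL = A_max * theta_g / 90 = 28.8 * 59 / 90 = 18.88

18.88 dB


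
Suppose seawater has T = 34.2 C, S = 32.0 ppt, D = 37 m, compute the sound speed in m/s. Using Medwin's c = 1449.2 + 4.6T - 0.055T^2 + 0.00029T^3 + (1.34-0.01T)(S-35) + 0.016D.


c = 1449.2 + 4.6*34.2 - 0.055*34.2^2 + 0.00029*34.2^3 + (1.34 - 0.01*34.2)*(32.0 - 35) + 0.016*37 = 1551.39

1551.39 m/s


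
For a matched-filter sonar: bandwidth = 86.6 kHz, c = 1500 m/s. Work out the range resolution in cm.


dR = c/(2*BW) = 1500 / (2 * 86.6e3) = 0.0087 m = 0.87 cm

0.87 cm


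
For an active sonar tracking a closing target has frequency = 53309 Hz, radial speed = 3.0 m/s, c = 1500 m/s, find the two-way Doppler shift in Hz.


fd = 2*f*v/c = 2 * 53309 * 3.0 / 1500 = 213.24

213.24 Hz


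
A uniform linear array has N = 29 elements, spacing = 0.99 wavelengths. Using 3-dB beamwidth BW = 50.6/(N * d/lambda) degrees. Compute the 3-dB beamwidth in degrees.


BW = 50.6 / (29 * 0.99) = 50.6 / 28.71 = 1.76

1.76 deg


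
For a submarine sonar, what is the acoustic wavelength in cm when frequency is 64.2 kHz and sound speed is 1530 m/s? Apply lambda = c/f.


lambda = c/f = 1530 / 64200 = 0.0238 m = 2.38 cm

2.38 cm


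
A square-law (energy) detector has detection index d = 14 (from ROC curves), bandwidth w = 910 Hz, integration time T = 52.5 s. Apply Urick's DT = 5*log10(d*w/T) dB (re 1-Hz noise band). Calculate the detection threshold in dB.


DT = 5*log10(d*w/T) = 5*log10(14 * 910 / 52.5) = 5*log10(242.67) = 11.93

11.93 dB


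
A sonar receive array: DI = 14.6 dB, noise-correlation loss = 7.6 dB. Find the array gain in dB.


AG = DI - L_corr = 14.6 - 7.6 = 7.0

7.0 dB


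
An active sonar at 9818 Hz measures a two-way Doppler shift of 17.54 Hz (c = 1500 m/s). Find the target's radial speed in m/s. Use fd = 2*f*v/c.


1.34 m/s


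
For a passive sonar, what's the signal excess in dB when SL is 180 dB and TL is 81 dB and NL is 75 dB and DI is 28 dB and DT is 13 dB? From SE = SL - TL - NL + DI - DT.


39 dB


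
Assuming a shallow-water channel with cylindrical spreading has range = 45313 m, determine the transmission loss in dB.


TL = 10*log10(45313) = 46.56

46.56 dB


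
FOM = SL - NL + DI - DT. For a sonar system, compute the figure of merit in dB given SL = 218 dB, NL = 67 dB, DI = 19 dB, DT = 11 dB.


FOM = SL - NL + DI - DT = 218 - 67 + 19 - 11 = 159

159 dB


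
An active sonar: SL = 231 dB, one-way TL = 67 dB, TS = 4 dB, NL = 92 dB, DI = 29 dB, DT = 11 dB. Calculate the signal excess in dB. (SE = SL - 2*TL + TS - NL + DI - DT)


27 dB


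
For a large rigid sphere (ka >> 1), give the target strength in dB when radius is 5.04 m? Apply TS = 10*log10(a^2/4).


TS = 10*log10(5.04^2 / 4) = 10*log10(6.3504) = 8.03

8.03 dB


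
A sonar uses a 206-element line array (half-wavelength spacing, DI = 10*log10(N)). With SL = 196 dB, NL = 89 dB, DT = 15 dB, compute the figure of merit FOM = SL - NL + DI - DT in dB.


Step 1: DI = 10*log10(206) = 23.14 dB
Step 2: FOM = SL - NL + DI - DT = 196 - 89 + 23.14 - 15 = 115.14

115.14 dB


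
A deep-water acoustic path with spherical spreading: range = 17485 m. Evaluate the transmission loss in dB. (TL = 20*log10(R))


TL = 20*log10(17485) = 84.85

84.85 dB


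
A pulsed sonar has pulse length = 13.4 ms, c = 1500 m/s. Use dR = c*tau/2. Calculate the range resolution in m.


dR = c*tau/2 = 1500 * 13.4e-3 / 2 = 10.05

10.05 m


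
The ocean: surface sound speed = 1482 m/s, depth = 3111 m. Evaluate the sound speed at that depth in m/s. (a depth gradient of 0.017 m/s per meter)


1534.887 m/s


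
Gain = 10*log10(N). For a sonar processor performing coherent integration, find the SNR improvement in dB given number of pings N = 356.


Gain = 10*log10(356) = 25.51

25.51 dB


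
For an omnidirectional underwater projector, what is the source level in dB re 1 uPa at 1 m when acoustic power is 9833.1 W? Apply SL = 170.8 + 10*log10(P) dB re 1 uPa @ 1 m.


210.73 dB


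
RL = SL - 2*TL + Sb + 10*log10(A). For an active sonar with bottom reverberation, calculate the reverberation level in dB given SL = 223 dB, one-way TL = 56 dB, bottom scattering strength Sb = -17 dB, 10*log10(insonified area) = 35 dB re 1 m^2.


RL = SL - 2*TL + Sb + 10*log10(A) = 223 - 2*56 + (-17) + 35 = 129

129 dB


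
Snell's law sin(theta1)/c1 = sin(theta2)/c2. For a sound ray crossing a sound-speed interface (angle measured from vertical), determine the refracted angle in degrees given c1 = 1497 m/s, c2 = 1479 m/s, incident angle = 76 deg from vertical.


sin(theta2) = (c2/c1)*sin(theta1) = (1479/1497)*sin(76 deg) = 0.95863
theta2 = arcsin(0.95863) = 73.46

73.46 deg


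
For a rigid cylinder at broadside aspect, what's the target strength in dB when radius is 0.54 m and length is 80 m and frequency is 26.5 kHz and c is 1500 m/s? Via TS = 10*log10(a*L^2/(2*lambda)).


lambda = 1500/26500 = 0.0566 m
TS = 10*log10(0.54*80^2/(2*0.0566)) = 44.85

44.85 dB


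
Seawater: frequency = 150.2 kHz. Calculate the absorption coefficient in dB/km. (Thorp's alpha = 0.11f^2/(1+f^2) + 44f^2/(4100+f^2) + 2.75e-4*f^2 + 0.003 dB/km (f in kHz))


43.55 dB/km


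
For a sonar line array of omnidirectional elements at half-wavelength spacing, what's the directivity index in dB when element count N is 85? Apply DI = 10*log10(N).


19.29 dB


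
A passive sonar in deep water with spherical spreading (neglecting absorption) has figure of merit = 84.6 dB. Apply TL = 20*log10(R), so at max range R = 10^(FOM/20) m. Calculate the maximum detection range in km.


16.98 km


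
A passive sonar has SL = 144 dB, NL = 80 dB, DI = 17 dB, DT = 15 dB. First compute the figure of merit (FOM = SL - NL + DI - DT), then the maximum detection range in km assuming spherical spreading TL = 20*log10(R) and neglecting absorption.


Step 1: FOM = SL - NL + DI - DT = 144 - 80 + 17 - 15 = 66 dB
Step 2: at max range FOM = TL = 20*log10(R), so R = 10^(66/20) = 1995.26 m = 2.0 km

2.0 km


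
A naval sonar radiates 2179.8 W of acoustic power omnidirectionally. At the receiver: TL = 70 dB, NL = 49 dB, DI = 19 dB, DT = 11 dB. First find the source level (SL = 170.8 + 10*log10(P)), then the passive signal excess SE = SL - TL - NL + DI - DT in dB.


Step 1: SL = 170.8 + 10*log10(2179.8) = 204.18 dB
Step 2: SE = SL - TL - NL + DI - DT = 204.18 - 70 - 49 + 19 - 11 = 93.18

93.18 dB


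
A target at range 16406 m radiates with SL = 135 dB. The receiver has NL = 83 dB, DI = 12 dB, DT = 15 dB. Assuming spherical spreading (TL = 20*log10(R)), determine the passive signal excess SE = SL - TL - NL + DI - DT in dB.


Step 1: TL = 20*log10(16406) = 84.3 dB
Step 2: SE = 135 - 84.3 - 83 + 12 - 15 = -35.3

-35.3 dB


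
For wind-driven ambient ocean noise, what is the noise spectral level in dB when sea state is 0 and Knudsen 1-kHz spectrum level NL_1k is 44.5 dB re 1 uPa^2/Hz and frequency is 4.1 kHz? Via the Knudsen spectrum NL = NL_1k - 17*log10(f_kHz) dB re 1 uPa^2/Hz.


34.08 dB


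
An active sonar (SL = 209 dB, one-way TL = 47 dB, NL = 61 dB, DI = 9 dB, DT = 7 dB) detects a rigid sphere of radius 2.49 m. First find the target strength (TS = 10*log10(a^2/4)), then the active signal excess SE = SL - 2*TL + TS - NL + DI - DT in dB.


Step 1: TS = 10*log10(2.49^2/4) = 1.9 dB
Step 2: SE = SL - 2*TL + TS - NL + DI - DT = 209 - 2*47 + (1.9) - 61 + 9 - 7 = 57.9

57.9 dB


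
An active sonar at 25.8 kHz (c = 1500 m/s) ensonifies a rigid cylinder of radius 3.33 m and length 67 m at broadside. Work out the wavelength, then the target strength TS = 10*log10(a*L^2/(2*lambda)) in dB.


Step 1: lambda = c/f = 1500/25800 = 0.05814 m
Step 2: TS = 10*log10(a*L^2/(2*lambda)) = 10*log10(3.33*67^2/(2*0.05814)) = 51.09

51.09 dB


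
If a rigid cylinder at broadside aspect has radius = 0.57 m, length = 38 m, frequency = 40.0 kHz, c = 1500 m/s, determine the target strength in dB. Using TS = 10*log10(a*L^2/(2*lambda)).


40.4 dB


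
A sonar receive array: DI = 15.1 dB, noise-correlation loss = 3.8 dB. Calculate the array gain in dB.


11.3 dB


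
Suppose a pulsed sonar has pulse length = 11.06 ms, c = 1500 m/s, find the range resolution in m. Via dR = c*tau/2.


8.295 m


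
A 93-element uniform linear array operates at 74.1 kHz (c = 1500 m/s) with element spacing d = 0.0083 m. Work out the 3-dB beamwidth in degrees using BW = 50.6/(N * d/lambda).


Step 1: lambda = 1500/74100 = 0.02024 m
Step 2: d/lambda = 0.0083/0.02024 = 0.4101
Step 3: BW = 50.6/(N * d/lambda) = 50.6/(93 * 0.4101) = 1.33

1.33 deg


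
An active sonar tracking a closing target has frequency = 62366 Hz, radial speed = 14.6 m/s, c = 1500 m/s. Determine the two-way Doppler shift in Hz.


1214.06 Hz


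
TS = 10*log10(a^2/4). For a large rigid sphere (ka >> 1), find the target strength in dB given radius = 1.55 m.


TS = 10*log10(1.55^2 / 4) = 10*log10(0.600625) = -2.21

-2.21 dB


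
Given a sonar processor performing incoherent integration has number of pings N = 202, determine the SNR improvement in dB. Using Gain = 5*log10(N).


11.53 dB


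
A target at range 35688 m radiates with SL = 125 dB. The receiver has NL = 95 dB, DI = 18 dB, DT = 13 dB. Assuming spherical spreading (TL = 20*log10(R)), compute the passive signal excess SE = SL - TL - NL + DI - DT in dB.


Step 1: TL = 20*log10(35688) = 91.05 dB
Step 2: SE = 125 - 91.05 - 95 + 18 - 13 = -56.05

-56.05 dB


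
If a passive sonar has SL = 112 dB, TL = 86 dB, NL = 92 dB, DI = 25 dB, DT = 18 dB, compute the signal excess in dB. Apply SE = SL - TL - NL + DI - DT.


-59 dB


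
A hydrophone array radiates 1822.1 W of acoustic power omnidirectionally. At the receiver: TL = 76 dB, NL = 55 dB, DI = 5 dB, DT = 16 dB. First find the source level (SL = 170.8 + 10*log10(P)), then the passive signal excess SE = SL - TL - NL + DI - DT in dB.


Step 1: SL = 170.8 + 10*log10(1822.1) = 203.41 dB
Step 2: SE = SL - TL - NL + DI - DT = 203.41 - 76 - 55 + 5 - 16 = 61.41

61.41 dB


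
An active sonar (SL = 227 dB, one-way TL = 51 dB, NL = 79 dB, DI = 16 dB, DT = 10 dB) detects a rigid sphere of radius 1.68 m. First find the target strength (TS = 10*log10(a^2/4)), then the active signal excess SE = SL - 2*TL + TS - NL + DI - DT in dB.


Step 1: TS = 10*log10(1.68^2/4) = -1.51 dB
Step 2: SE = SL - 2*TL + TS - NL + DI - DT = 227 - 2*51 + (-1.51) - 79 + 16 - 10 = 50.49

50.49 dB


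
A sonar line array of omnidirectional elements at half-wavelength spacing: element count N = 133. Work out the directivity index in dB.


DI = 10*log10(133) = 21.24

21.24 dB


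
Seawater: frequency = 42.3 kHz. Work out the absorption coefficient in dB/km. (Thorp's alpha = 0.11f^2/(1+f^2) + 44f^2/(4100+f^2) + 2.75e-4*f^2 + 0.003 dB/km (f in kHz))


f^2 = 1789.29
alpha = 0.11*1789.29/(1+1789.29) + 44*1789.29/(4100+1789.29) + 2.75e-4*1789.29 + 0.003 = 13.973

13.973 dB/km


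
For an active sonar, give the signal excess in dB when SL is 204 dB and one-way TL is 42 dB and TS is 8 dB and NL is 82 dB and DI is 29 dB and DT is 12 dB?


SE = SL - 2*TL + TS - NL + DI - DT = 204 - 2*42 + (8) - 82 + 29 - 12 = 63

63 dB


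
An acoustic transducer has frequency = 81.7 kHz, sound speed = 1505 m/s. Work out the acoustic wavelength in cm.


lambda = c/f = 1505 / 81700 = 0.0184 m = 1.84 cm

1.84 cm


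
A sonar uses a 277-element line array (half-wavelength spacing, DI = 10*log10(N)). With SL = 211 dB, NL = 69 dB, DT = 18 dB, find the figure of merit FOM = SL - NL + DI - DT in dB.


Step 1: DI = 10*log10(277) = 24.42 dB
Step 2: FOM = SL - NL + DI - DT = 211 - 69 + 24.42 - 18 = 148.42

148.42 dB


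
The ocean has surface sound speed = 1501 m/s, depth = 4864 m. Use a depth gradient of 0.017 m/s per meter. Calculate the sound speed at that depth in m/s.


c = 1501 + 0.017 * 4864 = 1583.688

1583.688 m/s


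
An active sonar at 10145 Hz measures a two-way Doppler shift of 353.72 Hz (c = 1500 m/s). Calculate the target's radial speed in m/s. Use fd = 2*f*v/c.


26.15 m/s


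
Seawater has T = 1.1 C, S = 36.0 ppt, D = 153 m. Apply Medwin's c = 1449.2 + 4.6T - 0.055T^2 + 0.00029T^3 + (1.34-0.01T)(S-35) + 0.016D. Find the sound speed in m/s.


1457.97 m/s


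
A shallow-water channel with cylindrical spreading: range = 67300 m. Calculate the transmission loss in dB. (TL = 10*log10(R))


48.28 dB


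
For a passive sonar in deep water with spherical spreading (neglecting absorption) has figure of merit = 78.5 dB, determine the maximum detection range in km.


8.41 km


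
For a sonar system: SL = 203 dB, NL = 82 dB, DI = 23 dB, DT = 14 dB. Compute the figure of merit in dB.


130 dB


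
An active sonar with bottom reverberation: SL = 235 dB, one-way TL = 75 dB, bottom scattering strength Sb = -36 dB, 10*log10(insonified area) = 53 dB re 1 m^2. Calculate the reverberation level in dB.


RL = SL - 2*TL + Sb + 10*log10(A) = 235 - 2*75 + (-36) + 53 = 102

102 dB


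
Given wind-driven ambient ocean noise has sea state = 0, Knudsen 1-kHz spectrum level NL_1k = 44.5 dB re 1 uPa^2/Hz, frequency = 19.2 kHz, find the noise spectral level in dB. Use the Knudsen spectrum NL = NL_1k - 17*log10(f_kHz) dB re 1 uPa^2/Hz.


22.68 dB


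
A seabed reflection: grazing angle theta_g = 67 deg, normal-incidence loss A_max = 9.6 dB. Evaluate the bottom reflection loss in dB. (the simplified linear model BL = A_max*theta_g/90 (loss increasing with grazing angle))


BL = A_max * theta_g / 90 = 9.6 * 67 / 90 = 7.15

7.15 dB


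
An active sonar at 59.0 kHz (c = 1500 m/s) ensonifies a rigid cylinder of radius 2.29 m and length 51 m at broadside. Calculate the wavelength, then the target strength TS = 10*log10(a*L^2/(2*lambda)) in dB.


Step 1: lambda = c/f = 1500/59000 = 0.02542 m
Step 2: TS = 10*log10(a*L^2/(2*lambda)) = 10*log10(2.29*51^2/(2*0.02542)) = 50.69

50.69 dB


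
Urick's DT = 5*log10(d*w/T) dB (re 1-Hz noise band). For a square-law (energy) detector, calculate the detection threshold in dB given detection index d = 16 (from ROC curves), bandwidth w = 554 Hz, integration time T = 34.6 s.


12.04 dB


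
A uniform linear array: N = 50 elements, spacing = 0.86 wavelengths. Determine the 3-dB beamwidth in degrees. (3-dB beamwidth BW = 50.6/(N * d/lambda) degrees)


BW = 50.6 / (50 * 0.86) = 50.6 / 43.0 = 1.18

1.18 deg


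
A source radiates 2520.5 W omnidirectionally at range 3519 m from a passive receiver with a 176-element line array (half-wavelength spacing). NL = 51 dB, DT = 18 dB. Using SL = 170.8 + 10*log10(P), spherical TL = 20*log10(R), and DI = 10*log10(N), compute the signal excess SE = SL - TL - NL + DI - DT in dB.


Step 1: SL = 170.8 + 10*log10(2520.5) = 204.81 dB
Step 2: TL = 20*log10(3519) = 70.93 dB
Step 3: DI = 10*log10(176) = 22.46 dB
Step 4: SE = SL - TL - NL + DI - DT = 204.81 - 70.93 - 51 + 22.46 - 18 = 87.34

87.34 dB


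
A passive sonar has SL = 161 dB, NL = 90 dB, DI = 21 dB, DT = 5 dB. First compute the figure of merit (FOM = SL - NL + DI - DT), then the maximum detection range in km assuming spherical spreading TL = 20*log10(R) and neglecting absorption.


Step 1: FOM = SL - NL + DI - DT = 161 - 90 + 21 - 5 = 87 dB
Step 2: at max range FOM = TL = 20*log10(R), so R = 10^(87/20) = 22387.21 m = 22.39 km

22.39 km


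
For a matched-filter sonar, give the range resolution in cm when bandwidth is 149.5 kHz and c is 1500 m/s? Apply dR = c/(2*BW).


dR = c/(2*BW) = 1500 / (2 * 149.5e3) = 0.005 m = 0.5 cm

0.5 cm


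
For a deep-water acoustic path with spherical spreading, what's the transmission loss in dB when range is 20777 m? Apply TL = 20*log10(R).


86.35 dB


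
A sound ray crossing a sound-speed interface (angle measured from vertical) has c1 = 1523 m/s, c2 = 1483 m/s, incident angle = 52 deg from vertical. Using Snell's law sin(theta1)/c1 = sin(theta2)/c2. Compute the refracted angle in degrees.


sin(theta2) = (c2/c1)*sin(theta1) = (1483/1523)*sin(52 deg) = 0.76731
theta2 = arcsin(0.76731) = 50.11

50.11 deg


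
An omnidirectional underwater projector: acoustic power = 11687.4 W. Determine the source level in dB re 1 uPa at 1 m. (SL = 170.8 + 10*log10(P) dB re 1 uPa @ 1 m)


SL = 170.8 + 10*log10(11687.4) = 170.8 + 40.68 = 211.48

211.48 dB


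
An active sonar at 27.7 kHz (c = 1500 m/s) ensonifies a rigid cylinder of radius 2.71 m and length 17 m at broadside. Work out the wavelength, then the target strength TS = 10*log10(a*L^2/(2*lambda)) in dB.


Step 1: lambda = c/f = 1500/27700 = 0.05415 m
Step 2: TS = 10*log10(a*L^2/(2*lambda)) = 10*log10(2.71*17^2/(2*0.05415)) = 38.59

38.59 dB


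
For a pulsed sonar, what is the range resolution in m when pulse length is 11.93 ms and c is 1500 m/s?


dR = c*tau/2 = 1500 * 11.93e-3 / 2 = 8.9475

8.9475 m


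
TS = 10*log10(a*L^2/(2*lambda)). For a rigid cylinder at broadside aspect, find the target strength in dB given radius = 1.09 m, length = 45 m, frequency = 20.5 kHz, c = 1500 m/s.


41.78 dB


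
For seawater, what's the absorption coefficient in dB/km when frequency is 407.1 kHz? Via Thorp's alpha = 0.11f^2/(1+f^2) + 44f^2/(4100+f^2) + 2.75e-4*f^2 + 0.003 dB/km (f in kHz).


f^2 = 165730.41
alpha = 0.11*165730.41/(1+165730.41) + 44*165730.41/(4100+165730.41) + 2.75e-4*165730.41 + 0.003 = 88.627

88.627 dB/km


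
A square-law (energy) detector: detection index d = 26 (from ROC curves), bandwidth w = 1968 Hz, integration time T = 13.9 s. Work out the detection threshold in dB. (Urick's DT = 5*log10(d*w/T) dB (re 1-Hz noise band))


17.83 dB


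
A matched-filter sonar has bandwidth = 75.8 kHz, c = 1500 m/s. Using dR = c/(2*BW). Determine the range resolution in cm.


dR = c/(2*BW) = 1500 / (2 * 75.8e3) = 0.0099 m = 0.99 cm

0.99 cm


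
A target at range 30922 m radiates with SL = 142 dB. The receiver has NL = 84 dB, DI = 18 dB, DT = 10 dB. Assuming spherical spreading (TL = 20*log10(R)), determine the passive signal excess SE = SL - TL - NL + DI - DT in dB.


Step 1: TL = 20*log10(30922) = 89.81 dB
Step 2: SE = 142 - 89.81 - 84 + 18 - 10 = -23.81

-23.81 dB


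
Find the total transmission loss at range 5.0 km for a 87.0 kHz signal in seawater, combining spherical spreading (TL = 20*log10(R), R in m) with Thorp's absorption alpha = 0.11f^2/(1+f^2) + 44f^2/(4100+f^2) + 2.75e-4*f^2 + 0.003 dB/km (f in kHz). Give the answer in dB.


227.65 dB


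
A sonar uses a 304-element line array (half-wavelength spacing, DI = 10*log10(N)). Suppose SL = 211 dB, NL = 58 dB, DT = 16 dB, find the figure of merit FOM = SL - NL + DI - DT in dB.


Step 1: DI = 10*log10(304) = 24.83 dB
Step 2: FOM = SL - NL + DI - DT = 211 - 58 + 24.83 - 16 = 161.83

161.83 dB


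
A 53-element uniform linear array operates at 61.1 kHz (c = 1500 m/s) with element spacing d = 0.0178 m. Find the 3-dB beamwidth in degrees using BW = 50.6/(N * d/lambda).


Step 1: lambda = 1500/61100 = 0.02455 m
Step 2: d/lambda = 0.0178/0.02455 = 0.7251
Step 3: BW = 50.6/(N * d/lambda) = 50.6/(53 * 0.7251) = 1.32

1.32 deg


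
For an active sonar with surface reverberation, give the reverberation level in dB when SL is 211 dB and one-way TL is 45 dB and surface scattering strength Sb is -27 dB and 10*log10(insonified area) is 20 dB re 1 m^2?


114 dB


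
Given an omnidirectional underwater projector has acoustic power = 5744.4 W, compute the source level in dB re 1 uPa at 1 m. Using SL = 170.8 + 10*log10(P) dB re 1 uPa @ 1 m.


SL = 170.8 + 10*log10(5744.4) = 170.8 + 37.59 = 208.39

208.39 dB


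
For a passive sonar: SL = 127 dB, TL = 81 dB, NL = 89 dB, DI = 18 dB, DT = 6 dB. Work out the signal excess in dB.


SE = SL - TL - NL + DI - DT = 127 - 81 - 89 + 18 - 6 = -31

-31 dB


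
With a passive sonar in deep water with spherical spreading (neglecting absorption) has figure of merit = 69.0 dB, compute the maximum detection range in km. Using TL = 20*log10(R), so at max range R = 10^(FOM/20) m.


2.82 km


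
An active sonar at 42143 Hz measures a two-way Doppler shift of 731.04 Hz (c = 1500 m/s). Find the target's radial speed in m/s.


From fd = 2*f*v/c, v = c*fd/(2*f) = 1500 * 731.04 / (2*42143) = 13.01

13.01 m/s


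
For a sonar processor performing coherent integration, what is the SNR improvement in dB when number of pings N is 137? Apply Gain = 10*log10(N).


Gain = 10*log10(137) = 21.37

21.37 dB


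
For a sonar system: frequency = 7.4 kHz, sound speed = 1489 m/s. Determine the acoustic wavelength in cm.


lambda = c/f = 1489 / 7400 = 0.2012 m = 20.12 cm

20.12 cm


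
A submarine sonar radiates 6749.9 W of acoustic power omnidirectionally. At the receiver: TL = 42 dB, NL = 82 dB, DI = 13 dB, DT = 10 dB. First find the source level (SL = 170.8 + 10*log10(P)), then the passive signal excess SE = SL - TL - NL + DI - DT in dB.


Step 1: SL = 170.8 + 10*log10(6749.9) = 209.09 dB
Step 2: SE = SL - TL - NL + DI - DT = 209.09 - 42 - 82 + 13 - 10 = 88.09

88.09 dB


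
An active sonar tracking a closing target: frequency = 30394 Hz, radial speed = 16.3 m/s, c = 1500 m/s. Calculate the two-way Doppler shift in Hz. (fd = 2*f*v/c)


fd = 2*f*v/c = 2 * 30394 * 16.3 / 1500 = 660.56

660.56 Hz


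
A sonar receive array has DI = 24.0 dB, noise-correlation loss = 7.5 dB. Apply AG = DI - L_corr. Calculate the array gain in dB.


AG = DI - L_corr = 24.0 - 7.5 = 16.5

16.5 dB


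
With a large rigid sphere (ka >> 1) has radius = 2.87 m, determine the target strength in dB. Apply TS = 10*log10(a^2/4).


TS = 10*log10(2.87^2 / 4) = 10*log10(2.059225) = 3.14

3.14 dB


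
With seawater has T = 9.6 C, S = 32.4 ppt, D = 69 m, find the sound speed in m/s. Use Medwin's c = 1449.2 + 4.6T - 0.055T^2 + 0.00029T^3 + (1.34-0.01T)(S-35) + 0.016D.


c = 1449.2 + 4.6*9.6 - 0.055*9.6^2 + 0.00029*9.6^3 + (1.34 - 0.01*9.6)*(32.4 - 35) + 0.016*69 = 1486.42

1486.42 m/s


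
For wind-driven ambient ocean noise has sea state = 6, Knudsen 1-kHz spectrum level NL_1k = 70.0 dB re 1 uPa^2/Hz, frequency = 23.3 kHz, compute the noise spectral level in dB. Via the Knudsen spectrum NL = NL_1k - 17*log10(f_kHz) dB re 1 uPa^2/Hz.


46.75 dB


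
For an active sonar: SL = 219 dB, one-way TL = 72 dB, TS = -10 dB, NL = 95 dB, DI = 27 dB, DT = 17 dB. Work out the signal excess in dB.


SE = SL - 2*TL + TS - NL + DI - DT = 219 - 2*72 + (-10) - 95 + 27 - 17 = -20

-20 dB


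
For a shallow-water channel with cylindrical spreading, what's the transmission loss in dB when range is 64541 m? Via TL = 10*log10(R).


TL = 10*log10(64541) = 48.1

48.1 dB


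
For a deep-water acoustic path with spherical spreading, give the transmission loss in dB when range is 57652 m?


TL = 20*log10(57652) = 95.22

95.22 dB


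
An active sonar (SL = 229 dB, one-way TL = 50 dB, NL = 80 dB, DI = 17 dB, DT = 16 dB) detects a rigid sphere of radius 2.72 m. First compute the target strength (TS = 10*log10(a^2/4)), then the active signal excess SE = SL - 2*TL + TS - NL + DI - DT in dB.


Step 1: TS = 10*log10(2.72^2/4) = 2.67 dB
Step 2: SE = SL - 2*TL + TS - NL + DI - DT = 229 - 2*50 + (2.67) - 80 + 17 - 16 = 52.67

52.67 dB


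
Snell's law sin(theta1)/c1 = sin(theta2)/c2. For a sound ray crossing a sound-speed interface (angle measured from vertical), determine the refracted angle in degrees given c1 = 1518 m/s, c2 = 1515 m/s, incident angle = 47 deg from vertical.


46.88 deg
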